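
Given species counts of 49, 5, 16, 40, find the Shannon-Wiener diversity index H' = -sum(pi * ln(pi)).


Total N = 49 + 5 + 16 + 40 = 110
Per-species terms:
  p = 49/110 = 0.445455; ln(p) = -0.808659; p*ln(p) = 0.445455 * (-0.808659) = -0.360221
  p = 5/110 = 0.045455; ln(p) = -3.091032; p*ln(p) = 0.045455 * (-3.091032) = -0.140503
  p = 16/110 = 0.145455; ln(p) = -1.927889; p*ln(p) = 0.145455 * (-1.927889) = -0.280421
  p = 40/110 = 0.363636; ln(p) = -1.011602; p*ln(p) = 0.363636 * (-1.011602) = -0.367855
sum(p*ln(p)) = (-0.360221) + (-0.140503) + (-0.280421) + (-0.367855) = -1.149000
H' = -(-1.149000) = 1.149000 ≈ 1.1490

1.1490


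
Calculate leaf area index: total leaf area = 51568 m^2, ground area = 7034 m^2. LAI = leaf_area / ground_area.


LAI = 51568 / 7034 = 7.3312 ≈ 7.33

7.33


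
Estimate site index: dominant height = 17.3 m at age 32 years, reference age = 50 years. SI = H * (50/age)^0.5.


50/32 = 1.56250
(1.56250)^0.5 = 1.25000
SI = 17.3 * 1.25000 = 21.6250 ≈ 21.6 m

21.6 m


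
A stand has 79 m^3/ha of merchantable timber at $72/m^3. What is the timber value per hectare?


Value = 79 * 72 = $5688/ha

$5688/ha


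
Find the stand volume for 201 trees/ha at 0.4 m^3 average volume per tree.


V_stand = 201 * 0.4 = 80.4 m^3/ha

80.4 m^3/ha


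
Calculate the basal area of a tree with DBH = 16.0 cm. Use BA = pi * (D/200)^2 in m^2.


D/200 = 16.0/200 = 0.08 m
(D/200)^2 = 0.08^2 = 0.0064
BA = 3.141593 * 0.0064 = 0.0201062 ≈ 0.0201 m^2

0.0201 m^2


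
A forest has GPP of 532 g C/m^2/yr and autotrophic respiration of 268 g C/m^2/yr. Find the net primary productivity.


NPP = GPP - Ra = 532 - 268 = 264 g C/m^2/yr

264 g C/m^2/yr


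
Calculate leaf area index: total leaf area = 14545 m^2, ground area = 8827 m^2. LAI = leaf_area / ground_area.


LAI = 14545 / 8827 = 1.6478 ≈ 1.65

1.65


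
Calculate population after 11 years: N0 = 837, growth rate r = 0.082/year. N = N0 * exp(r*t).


r*t = 0.082 * 11 = 0.902
exp(0.902) = 2.46453
N = 837 * 2.46453 = 2062.81 ≈ 2063

2063


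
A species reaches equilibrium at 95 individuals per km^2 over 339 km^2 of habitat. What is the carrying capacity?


K = 95 * 339 = 32205 individuals

32205 individuals


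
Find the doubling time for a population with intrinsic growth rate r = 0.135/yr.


td = ln(2) / 0.135 = 0.693147 / 0.135 = 5.13442 ≈ 5.1 years

5.1 years


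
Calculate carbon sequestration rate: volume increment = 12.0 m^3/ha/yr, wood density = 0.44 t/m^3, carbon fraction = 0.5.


C = 12.0 * 0.44 * 0.5 = 2.64 t C/ha/yr

2.64 t C/ha/yr


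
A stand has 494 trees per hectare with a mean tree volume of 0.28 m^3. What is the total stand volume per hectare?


V_stand = 494 * 0.28 = 138.32 ≈ 138.3 m^3/ha

138.3 m^3/ha


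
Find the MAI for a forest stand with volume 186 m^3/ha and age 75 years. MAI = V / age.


MAI = 186 / 75 = 2.48 m^3/ha/yr

2.48 m^3/ha/yr


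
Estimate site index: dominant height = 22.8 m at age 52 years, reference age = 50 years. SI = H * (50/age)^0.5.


50/52 = 0.961538
(0.961538)^0.5 = 0.980580
SI = 22.8 * 0.980580 = 22.3572 ≈ 22.4 m

22.4 m


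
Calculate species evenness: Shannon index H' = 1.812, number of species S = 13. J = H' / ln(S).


ln(13) = 2.56495
J = H' / ln(S) = 1.812 / 2.56495 = 0.706447 ≈ 0.7064

0.7064


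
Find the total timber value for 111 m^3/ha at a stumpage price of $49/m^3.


Value = 111 * 49 = $5439/ha

$5439/ha


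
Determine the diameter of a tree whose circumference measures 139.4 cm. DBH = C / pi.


DBH = C / pi = 139.4 / 3.141593 = 44.3724 ≈ 44.37 cm

44.37 cm


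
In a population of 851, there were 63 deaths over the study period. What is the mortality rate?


Mortality rate = 63 / 851 = 0.074031 ≈ 0.0740

0.0740


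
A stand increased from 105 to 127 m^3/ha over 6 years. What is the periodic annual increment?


PAI = (V2 - V1) / period = (127 - 105) / 6 = 22 / 6 = 3.6667 ≈ 3.67 m^3/ha/yr

3.67 m^3/ha/yr


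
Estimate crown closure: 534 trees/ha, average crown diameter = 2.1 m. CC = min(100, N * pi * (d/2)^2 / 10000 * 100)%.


(d/2)^2 = (2.1/2)^2 = 1.05^2 = 1.1025
Crown area = 3.141593 * 1.1025 = 3.46361 m^2
N * area / 10000 * 100 = 534 * 3.46361 / 10000 * 100 = 18.4957
CC = min(100, 18.4957) = 18.4957 ≈ 18.5%

18.5%


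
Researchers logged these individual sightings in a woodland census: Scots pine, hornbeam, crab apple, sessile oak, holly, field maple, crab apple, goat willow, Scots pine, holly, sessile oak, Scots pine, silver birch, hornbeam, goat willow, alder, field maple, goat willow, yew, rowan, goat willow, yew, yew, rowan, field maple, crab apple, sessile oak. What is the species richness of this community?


Total individuals logged = 27
Distinct species (count of individuals): Scots pine (3), hornbeam (2), crab apple (3), sessile oak (3), holly (2), field maple (3), goat willow (4), silver birch (1), alder (1), yew (3), rowan (2)
Species richness = number of distinct species = 11

11


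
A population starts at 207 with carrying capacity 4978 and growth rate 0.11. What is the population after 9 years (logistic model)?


(K - N0)/N0 = (4978 - 207)/207 = 4771/207 = 23.0483
r*t = 0.11 * 9 = 0.99; exp(-0.99) = 0.371577
23.0483 * 0.371577 = 8.56422
1 + 8.56422 = 9.56422
N = 4978 / 9.56422 = 520.482 ≈ 520

520


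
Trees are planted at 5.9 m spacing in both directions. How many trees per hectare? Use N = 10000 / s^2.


N = 10000 / 5.9^2 = 10000 / 34.81 = 287.274 ≈ 287 trees/ha

287 trees/ha


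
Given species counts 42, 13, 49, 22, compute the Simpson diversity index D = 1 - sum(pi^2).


Total N = 42 + 13 + 49 + 22 = 126
Per-species terms:
  p = 42/126 = 0.333333; p^2 = 0.333333^2 = 0.111111
  p = 13/126 = 0.103175; p^2 = 0.103175^2 = 0.010645
  p = 49/126 = 0.388889; p^2 = 0.388889^2 = 0.151235
  p = 22/126 = 0.174603; p^2 = 0.174603^2 = 0.030486
sum(p^2) = 0.111111 + 0.010645 + 0.151235 + 0.030486 = 0.303477
D = 1 - 0.303477 = 0.696523 ≈ 0.6965

0.6965


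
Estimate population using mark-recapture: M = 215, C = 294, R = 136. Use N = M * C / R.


N = M * C / R = 215 * 294 / 136 = 63210 / 136 = 464.78 ≈ 465

465 individuals


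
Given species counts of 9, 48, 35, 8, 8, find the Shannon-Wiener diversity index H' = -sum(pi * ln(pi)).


Total N = 9 + 48 + 35 + 8 + 8 = 108
Per-species terms:
  p = 9/108 = 0.083333; ln(p) = -2.484911; p*ln(p) = 0.083333 * (-2.484911) = -0.207075
  p = 48/108 = 0.444444; ln(p) = -0.810931; p*ln(p) = 0.444444 * (-0.810931) = -0.360413
  p = 35/108 = 0.324074; ln(p) = -1.126783; p*ln(p) = 0.324074 * (-1.126783) = -0.365161
  p = 8/108 = 0.074074; ln(p) = -2.602691; p*ln(p) = 0.074074 * (-2.602691) = -0.192792
  p = 8/108 = 0.074074; ln(p) = -2.602691; p*ln(p) = 0.074074 * (-2.602691) = -0.192792
sum(p*ln(p)) = (-0.207075) + (-0.360413) + (-0.365161) + (-0.192792) + (-0.192792) = -1.318233
H' = -(-1.318233) = 1.318233 ≈ 1.3182

1.3182


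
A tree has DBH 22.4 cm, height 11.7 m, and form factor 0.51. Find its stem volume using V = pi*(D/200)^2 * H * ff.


(D/200)^2 = (22.4/200)^2 = 0.112^2 = 0.012544
BA = 3.141593 * 0.012544 = 0.0394081 m^2
V = 0.0394081 * 11.7 * 0.51 = 0.235148 ≈ 0.235 m^3

0.235 m^3


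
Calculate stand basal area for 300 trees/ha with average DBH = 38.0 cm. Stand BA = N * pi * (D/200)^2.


(D/200)^2 = (38.0/200)^2 = 0.19^2 = 0.0361
Individual BA = 3.141593 * 0.0361 = 0.113412 m^2
Stand BA = 300 * 0.113412 = 34.0236 ≈ 34.02 m^2/ha

34.02 m^2/ha


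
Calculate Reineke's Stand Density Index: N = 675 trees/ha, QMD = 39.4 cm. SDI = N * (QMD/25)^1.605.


QMD/25 = 39.4/25 = 1.576
(1.576)^1.605 = exp(1.605 * ln(1.576)) = exp(1.605 * 0.454890) = exp(0.730098) = 2.07528
SDI = 675 * 2.07528 = 1400.81 ≈ 1401

1401


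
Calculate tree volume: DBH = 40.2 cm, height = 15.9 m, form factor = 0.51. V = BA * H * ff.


(D/200)^2 = (40.2/200)^2 = 0.201^2 = 0.040401
BA = 3.141593 * 0.040401 = 0.126923 m^2
V = 0.126923 * 15.9 * 0.51 = 1.02922 ≈ 1.029 m^3

1.029 m^3


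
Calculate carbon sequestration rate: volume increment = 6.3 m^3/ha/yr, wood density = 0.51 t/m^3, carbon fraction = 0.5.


C = 6.3 * 0.51 * 0.5 = 1.6065 ≈ 1.61 t C/ha/yr

1.61 t C/ha/yr


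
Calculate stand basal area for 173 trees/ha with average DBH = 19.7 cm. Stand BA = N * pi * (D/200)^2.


(D/200)^2 = (19.7/200)^2 = 0.0985^2 = 0.00970225
Individual BA = 3.141593 * 0.00970225 = 0.0304805 m^2
Stand BA = 173 * 0.0304805 = 5.27313 ≈ 5.27 m^2/ha

5.27 m^2/ha


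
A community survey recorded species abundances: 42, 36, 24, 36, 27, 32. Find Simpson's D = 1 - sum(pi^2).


Total N = 42 + 36 + 24 + 36 + 27 + 32 = 197
Per-species terms:
  p = 42/197 = 0.213198; p^2 = 0.213198^2 = 0.045453
  p = 36/197 = 0.182741; p^2 = 0.182741^2 = 0.033394
  p = 24/197 = 0.121827; p^2 = 0.121827^2 = 0.014842
  p = 36/197 = 0.182741; p^2 = 0.182741^2 = 0.033394
  p = 27/197 = 0.137056; p^2 = 0.137056^2 = 0.018784
  p = 32/197 = 0.162437; p^2 = 0.162437^2 = 0.026386
sum(p^2) = 0.045453 + 0.033394 + 0.014842 + 0.033394 + 0.018784 + 0.026386 = 0.172253
D = 1 - 0.172253 = 0.827747 ≈ 0.8277

0.8277


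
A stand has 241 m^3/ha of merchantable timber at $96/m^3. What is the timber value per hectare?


Value = 241 * 96 = $23136/ha

$23136/ha


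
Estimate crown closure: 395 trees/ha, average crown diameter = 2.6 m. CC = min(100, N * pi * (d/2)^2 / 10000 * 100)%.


(d/2)^2 = (2.6/2)^2 = 1.3^2 = 1.69
Crown area = 3.141593 * 1.69 = 5.30929 m^2
N * area / 10000 * 100 = 395 * 5.30929 / 10000 * 100 = 20.9717
CC = min(100, 20.9717) = 20.9717 ≈ 21.0%

21.0%


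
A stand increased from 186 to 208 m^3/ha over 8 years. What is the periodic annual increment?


PAI = (V2 - V1) / period = (208 - 186) / 8 = 22 / 8 = 2.75 m^3/ha/yr

2.75 m^3/ha/yr


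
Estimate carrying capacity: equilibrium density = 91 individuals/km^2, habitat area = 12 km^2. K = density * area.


K = 91 * 12 = 1092 individuals

1092 individuals


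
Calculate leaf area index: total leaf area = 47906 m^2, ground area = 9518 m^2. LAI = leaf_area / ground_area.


LAI = 47906 / 9518 = 5.0332 ≈ 5.03

5.03


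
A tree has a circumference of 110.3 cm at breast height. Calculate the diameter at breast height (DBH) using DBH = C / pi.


DBH = C / pi = 110.3 / 3.141593 = 35.1096 ≈ 35.11 cm

35.11 cm


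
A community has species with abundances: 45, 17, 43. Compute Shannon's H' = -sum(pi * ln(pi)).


Total N = 45 + 17 + 43 = 105
Per-species terms:
  p = 45/105 = 0.428571; ln(p) = -0.847299; p*ln(p) = 0.428571 * (-0.847299) = -0.363128
  p = 17/105 = 0.161905; ln(p) = -1.820746; p*ln(p) = 0.161905 * (-1.820746) = -0.294788
  p = 43/105 = 0.409524; ln(p) = -0.892760; p*ln(p) = 0.409524 * (-0.892760) = -0.365607
sum(p*ln(p)) = (-0.363128) + (-0.294788) + (-0.365607) = -1.023523
H' = -(-1.023523) = 1.023523 ≈ 1.0235

1.0235


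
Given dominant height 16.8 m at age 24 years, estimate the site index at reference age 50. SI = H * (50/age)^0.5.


50/24 = 2.08333
(2.08333)^0.5 = 1.44337
SI = 16.8 * 1.44337 = 24.2486 ≈ 24.2 m

24.2 m


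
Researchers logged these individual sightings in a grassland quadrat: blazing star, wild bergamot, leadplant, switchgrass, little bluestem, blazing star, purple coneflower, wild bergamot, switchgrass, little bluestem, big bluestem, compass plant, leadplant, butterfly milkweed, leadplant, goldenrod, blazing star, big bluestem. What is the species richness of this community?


Total individuals logged = 18
Distinct species (count of individuals): blazing star (3), wild bergamot (2), leadplant (3), switchgrass (2), little bluestem (2), purple coneflower (1), big bluestem (2), compass plant (1), butterfly milkweed (1), goldenrod (1)
Species richness = number of distinct species = 10

10


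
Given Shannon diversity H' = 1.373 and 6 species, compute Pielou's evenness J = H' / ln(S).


ln(6) = 1.79176
J = H' / ln(S) = 1.373 / 1.79176 = 0.766286 ≈ 0.7663

0.7663


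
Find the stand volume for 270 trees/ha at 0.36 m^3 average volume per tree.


V_stand = 270 * 0.36 = 97.2 m^3/ha

97.2 m^3/ha


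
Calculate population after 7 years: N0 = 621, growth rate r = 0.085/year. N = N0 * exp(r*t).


r*t = 0.085 * 7 = 0.595
exp(0.595) = 1.81303
N = 621 * 1.81303 = 1125.89 ≈ 1126

1126


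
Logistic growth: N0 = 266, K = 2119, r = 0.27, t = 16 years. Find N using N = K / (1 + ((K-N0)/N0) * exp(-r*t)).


(K - N0)/N0 = (2119 - 266)/266 = 1853/266 = 6.96617
r*t = 0.27 * 16 = 4.32; exp(-4.32) = 0.0132999
6.96617 * 0.0132999 = 0.0926494
1 + 0.0926494 = 1.09265
N = 2119 / 1.09265 = 1939.32 ≈ 1939

1939


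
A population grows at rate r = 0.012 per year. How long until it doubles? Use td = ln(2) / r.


td = ln(2) / 0.012 = 0.693147 / 0.012 = 57.7623 ≈ 57.8 years

57.8 years


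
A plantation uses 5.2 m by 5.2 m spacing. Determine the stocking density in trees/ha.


N = 10000 / 5.2^2 = 10000 / 27.04 = 369.822 ≈ 370 trees/ha

370 trees/ha


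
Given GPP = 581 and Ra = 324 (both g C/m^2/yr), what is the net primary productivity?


NPP = GPP - Ra = 581 - 324 = 257 g C/m^2/yr

257 g C/m^2/yr


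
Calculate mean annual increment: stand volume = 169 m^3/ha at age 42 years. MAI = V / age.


MAI = 169 / 42 = 4.0238 ≈ 4.02 m^3/ha/yr

4.02 m^3/ha/yr


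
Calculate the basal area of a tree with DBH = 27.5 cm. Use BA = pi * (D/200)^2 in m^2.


D/200 = 27.5/200 = 0.1375 m
(D/200)^2 = 0.1375^2 = 0.01890625
BA = 3.141593 * 0.01890625 = 0.0593957 ≈ 0.0594 m^2

0.0594 m^2


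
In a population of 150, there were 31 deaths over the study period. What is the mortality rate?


Mortality rate = 31 / 150 = 0.206667 ≈ 0.2067

0.2067


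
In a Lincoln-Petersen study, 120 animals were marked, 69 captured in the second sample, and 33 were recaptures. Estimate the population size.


N = M * C / R = 120 * 69 / 33 = 8280 / 33 = 250.91 ≈ 251

251 individuals


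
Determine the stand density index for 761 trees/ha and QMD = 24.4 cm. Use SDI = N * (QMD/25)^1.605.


QMD/25 = 24.4/25 = 0.976
(0.976)^1.605 = exp(1.605 * ln(0.976)) = exp(1.605 * (-0.0242927)) = exp(-0.0389898) = 0.961761
SDI = 761 * 0.961761 = 731.900 ≈ 732

732


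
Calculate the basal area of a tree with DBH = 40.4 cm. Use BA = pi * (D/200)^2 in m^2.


D/200 = 40.4/200 = 0.202 m
(D/200)^2 = 0.202^2 = 0.040804
BA = 3.141593 * 0.040804 = 0.128190 ≈ 0.1282 m^2

0.1282 m^2


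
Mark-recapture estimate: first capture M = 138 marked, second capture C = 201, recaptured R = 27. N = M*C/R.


N = M * C / R = 138 * 201 / 27 = 27738 / 27 = 1027.33 ≈ 1027

1027 individuals


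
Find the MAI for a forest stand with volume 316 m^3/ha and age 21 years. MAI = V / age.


MAI = 316 / 21 = 15.0476 ≈ 15.05 m^3/ha/yr

15.05 m^3/ha/yr


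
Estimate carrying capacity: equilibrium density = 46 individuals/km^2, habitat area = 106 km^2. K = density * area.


K = 46 * 106 = 4876 individuals

4876 individuals


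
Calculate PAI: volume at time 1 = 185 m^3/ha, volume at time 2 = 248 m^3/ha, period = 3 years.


PAI = (V2 - V1) / period = (248 - 185) / 3 = 63 / 3 = 21.00 m^3/ha/yr

21.00 m^3/ha/yr


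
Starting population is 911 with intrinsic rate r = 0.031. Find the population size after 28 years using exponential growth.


r*t = 0.031 * 28 = 0.868
exp(0.868) = 2.38214
N = 911 * 2.38214 = 2170.13 ≈ 2170

2170


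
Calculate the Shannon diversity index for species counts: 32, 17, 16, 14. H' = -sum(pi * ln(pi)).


Total N = 32 + 17 + 16 + 14 = 79
Per-species terms:
  p = 32/79 = 0.405063; ln(p) = -0.903713; p*ln(p) = 0.405063 * (-0.903713) = -0.366061
  p = 17/79 = 0.215190; ln(p) = -1.536234; p*ln(p) = 0.215190 * (-1.536234) = -0.330582
  p = 16/79 = 0.202532; ln(p) = -1.596857; p*ln(p) = 0.202532 * (-1.596857) = -0.323415
  p = 14/79 = 0.177215; ln(p) = -1.730392; p*ln(p) = 0.177215 * (-1.730392) = -0.306651
sum(p*ln(p)) = (-0.366061) + (-0.330582) + (-0.323415) + (-0.306651) = -1.326709
H' = -(-1.326709) = 1.326709 ≈ 1.3267

1.3267


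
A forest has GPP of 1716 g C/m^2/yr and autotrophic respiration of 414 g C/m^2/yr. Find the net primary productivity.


NPP = GPP - Ra = 1716 - 414 = 1302 g C/m^2/yr

1302 g C/m^2/yr


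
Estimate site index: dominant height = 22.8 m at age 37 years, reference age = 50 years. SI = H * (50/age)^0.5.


50/37 = 1.35135
(1.35135)^0.5 = 1.16248
SI = 22.8 * 1.16248 = 26.5045 ≈ 26.5 m

26.5 m


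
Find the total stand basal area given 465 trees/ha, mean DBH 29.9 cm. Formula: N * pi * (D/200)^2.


(D/200)^2 = (29.9/200)^2 = 0.1495^2 = 0.02235025
Individual BA = 3.141593 * 0.02235025 = 0.0702154 m^2
Stand BA = 465 * 0.0702154 = 32.6502 ≈ 32.65 m^2/ha

32.65 m^2/ha


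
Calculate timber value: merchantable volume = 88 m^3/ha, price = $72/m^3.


Value = 88 * 72 = $6336/ha

$6336/ha


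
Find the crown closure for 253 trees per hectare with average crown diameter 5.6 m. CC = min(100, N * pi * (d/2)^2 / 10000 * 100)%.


(d/2)^2 = (5.6/2)^2 = 2.8^2 = 7.84
Crown area = 3.141593 * 7.84 = 24.6301 m^2
N * area / 10000 * 100 = 253 * 24.6301 / 10000 * 100 = 62.3142
CC = min(100, 62.3142) = 62.3142 ≈ 62.3%

62.3%


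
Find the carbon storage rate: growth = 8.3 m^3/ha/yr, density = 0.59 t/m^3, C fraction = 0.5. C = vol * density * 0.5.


C = 8.3 * 0.59 * 0.5 = 2.4485 ≈ 2.45 t C/ha/yr

2.45 t C/ha/yr


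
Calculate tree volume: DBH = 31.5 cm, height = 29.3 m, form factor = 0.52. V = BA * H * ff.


(D/200)^2 = (31.5/200)^2 = 0.1575^2 = 0.02480625
BA = 3.141593 * 0.02480625 = 0.0779311 m^2
V = 0.0779311 * 29.3 * 0.52 = 1.18736 ≈ 1.187 m^3

1.187 m^3


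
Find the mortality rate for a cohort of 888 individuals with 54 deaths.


Mortality rate = 54 / 888 = 0.060811 ≈ 0.0608

0.0608


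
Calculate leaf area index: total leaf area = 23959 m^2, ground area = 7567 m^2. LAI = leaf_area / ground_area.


LAI = 23959 / 7567 = 3.1662 ≈ 3.17

3.17


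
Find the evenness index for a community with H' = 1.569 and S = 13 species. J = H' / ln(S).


ln(13) = 2.56495
J = H' / ln(S) = 1.569 / 2.56495 = 0.611708 ≈ 0.6117

0.6117


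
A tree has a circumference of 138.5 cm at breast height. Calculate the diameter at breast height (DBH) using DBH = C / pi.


DBH = C / pi = 138.5 / 3.141593 = 44.0859 ≈ 44.09 cm

44.09 cm


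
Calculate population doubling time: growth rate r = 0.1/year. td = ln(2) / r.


td = ln(2) / 0.1 = 0.693147 / 0.1 = 6.93147 ≈ 6.9 years

6.9 years


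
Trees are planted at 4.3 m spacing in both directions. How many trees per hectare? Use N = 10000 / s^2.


N = 10000 / 4.3^2 = 10000 / 18.49 = 540.833 ≈ 541 trees/ha

541 trees/ha


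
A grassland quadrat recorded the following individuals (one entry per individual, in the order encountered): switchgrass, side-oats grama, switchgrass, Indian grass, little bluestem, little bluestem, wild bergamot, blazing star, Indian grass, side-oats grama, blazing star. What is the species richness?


Total individuals logged = 11
Distinct species (count of individuals): switchgrass (2), side-oats grama (2), Indian grass (2), little bluestem (2), wild bergamot (1), blazing star (2)
Species richness = number of distinct species = 6

6


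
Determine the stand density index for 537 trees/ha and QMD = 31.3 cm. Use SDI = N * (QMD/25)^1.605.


QMD/25 = 31.3/25 = 1.252
(1.252)^1.605 = exp(1.605 * ln(1.252)) = exp(1.605 * 0.224742) = exp(0.360711) = 1.43435
SDI = 537 * 1.43435 = 770.246 ≈ 770

770


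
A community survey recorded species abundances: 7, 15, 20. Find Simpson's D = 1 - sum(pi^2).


Total N = 7 + 15 + 20 = 42
Per-species terms:
  p = 7/42 = 0.166667; p^2 = 0.166667^2 = 0.027778
  p = 15/42 = 0.357143; p^2 = 0.357143^2 = 0.127551
  p = 20/42 = 0.476190; p^2 = 0.476190^2 = 0.226757
sum(p^2) = 0.027778 + 0.127551 + 0.226757 = 0.382086
D = 1 - 0.382086 = 0.617914 ≈ 0.6179

0.6179


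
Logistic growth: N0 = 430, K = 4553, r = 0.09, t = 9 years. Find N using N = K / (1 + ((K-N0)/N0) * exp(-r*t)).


(K - N0)/N0 = (4553 - 430)/430 = 4123/430 = 9.58837
r*t = 0.09 * 9 = 0.81; exp(-0.81) = 0.444858
9.58837 * 0.444858 = 4.26546
1 + 4.26546 = 5.26546
N = 4553 / 5.26546 = 864.692 ≈ 865

865


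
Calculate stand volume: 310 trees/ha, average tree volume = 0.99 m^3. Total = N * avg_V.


V_stand = 310 * 0.99 = 306.9 m^3/ha

306.9 m^3/ha


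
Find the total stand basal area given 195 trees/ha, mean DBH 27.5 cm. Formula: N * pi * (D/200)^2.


(D/200)^2 = (27.5/200)^2 = 0.1375^2 = 0.01890625
Individual BA = 3.141593 * 0.01890625 = 0.0593957 m^2
Stand BA = 195 * 0.0593957 = 11.5822 ≈ 11.58 m^2/ha

11.58 m^2/ha


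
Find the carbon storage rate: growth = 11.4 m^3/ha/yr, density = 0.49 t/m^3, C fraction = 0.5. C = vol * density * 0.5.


C = 11.4 * 0.49 * 0.5 = 2.793 ≈ 2.79 t C/ha/yr

2.79 t C/ha/yr


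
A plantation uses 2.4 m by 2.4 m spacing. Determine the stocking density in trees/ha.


N = 10000 / 2.4^2 = 10000 / 5.76 = 1736.11 ≈ 1736 trees/ha

1736 trees/ha


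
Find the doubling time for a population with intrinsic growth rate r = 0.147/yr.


td = ln(2) / 0.147 = 0.693147 / 0.147 = 4.71529 ≈ 4.7 years

4.7 years


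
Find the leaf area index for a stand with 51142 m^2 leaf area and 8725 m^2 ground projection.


LAI = 51142 / 8725 = 5.8615 ≈ 5.86

5.86


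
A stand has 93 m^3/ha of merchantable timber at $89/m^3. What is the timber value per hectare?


Value = 93 * 89 = $8277/ha

$8277/ha


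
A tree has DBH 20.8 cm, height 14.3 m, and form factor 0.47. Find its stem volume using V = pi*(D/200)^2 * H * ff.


(D/200)^2 = (20.8/200)^2 = 0.104^2 = 0.010816
BA = 3.141593 * 0.010816 = 0.0339795 m^2
V = 0.0339795 * 14.3 * 0.47 = 0.228376 ≈ 0.228 m^3

0.228 m^3


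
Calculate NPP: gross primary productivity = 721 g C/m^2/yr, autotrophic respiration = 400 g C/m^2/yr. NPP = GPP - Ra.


NPP = GPP - Ra = 721 - 400 = 321 g C/m^2/yr

321 g C/m^2/yr


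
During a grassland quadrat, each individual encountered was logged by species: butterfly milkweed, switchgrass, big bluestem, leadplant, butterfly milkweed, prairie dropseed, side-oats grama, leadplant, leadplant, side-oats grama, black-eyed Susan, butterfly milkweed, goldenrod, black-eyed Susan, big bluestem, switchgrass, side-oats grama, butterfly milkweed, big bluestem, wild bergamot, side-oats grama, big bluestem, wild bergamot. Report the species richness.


Total individuals logged = 23
Distinct species (count of individuals): butterfly milkweed (4), switchgrass (2), big bluestem (4), leadplant (3), prairie dropseed (1), side-oats grama (4), black-eyed Susan (2), goldenrod (1), wild bergamot (2)
Species richness = number of distinct species = 9

9


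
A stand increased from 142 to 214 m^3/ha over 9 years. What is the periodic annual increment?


PAI = (V2 - V1) / period = (214 - 142) / 9 = 72 / 9 = 8.00 m^3/ha/yr

8.00 m^3/ha/yr


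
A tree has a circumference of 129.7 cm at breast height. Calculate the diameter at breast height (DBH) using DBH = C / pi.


DBH = C / pi = 129.7 / 3.141593 = 41.2848 ≈ 41.28 cm

41.28 cm


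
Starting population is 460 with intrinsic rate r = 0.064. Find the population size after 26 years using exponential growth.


r*t = 0.064 * 26 = 1.664
exp(1.664) = 5.28039
N = 460 * 5.28039 = 2428.98 ≈ 2429

2429


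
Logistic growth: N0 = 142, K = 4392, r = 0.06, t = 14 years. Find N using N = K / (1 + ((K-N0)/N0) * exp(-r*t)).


(K - N0)/N0 = (4392 - 142)/142 = 4250/142 = 29.9296
r*t = 0.06 * 14 = 0.84; exp(-0.84) = 0.431711
29.9296 * 0.431711 = 12.9209
1 + 12.9209 = 13.9209
N = 4392 / 13.9209 = 315.497 ≈ 315

315


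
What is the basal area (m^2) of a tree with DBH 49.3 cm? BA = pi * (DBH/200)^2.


D/200 = 49.3/200 = 0.2465 m
(D/200)^2 = 0.2465^2 = 0.06076225
BA = 3.141593 * 0.06076225 = 0.190890 ≈ 0.1909 m^2

0.1909 m^2


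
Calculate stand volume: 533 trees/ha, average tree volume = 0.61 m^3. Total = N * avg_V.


V_stand = 533 * 0.61 = 325.13 ≈ 325.1 m^3/ha

325.1 m^3/ha


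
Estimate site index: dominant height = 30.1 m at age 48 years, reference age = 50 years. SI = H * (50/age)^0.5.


50/48 = 1.04167
(1.04167)^0.5 = 1.02062
SI = 30.1 * 1.02062 = 30.7207 ≈ 30.7 m

30.7 m


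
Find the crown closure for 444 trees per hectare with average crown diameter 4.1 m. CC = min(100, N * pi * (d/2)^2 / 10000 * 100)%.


(d/2)^2 = (4.1/2)^2 = 2.05^2 = 4.2025
Crown area = 3.141593 * 4.2025 = 13.2025 m^2
N * area / 10000 * 100 = 444 * 13.2025 / 10000 * 100 = 58.6191
CC = min(100, 58.6191) = 58.6191 ≈ 58.6%

58.6%


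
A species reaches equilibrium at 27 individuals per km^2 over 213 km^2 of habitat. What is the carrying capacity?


K = 27 * 213 = 5751 individuals

5751 individuals


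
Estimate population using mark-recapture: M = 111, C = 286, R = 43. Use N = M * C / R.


N = M * C / R = 111 * 286 / 43 = 31746 / 43 = 738.28 ≈ 738

738 individuals


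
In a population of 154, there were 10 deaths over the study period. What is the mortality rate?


Mortality rate = 10 / 154 = 0.064935 ≈ 0.0649

0.0649


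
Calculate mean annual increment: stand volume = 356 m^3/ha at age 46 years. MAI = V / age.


MAI = 356 / 46 = 7.7391 ≈ 7.74 m^3/ha/yr

7.74 m^3/ha/yr


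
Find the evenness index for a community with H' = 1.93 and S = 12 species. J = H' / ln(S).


ln(12) = 2.48491
J = H' / ln(S) = 1.93 / 2.48491 = 0.776688 ≈ 0.7767

0.7767


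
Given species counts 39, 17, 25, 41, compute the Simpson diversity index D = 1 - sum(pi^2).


Total N = 39 + 17 + 25 + 41 = 122
Per-species terms:
  p = 39/122 = 0.319672; p^2 = 0.319672^2 = 0.102190
  p = 17/122 = 0.139344; p^2 = 0.139344^2 = 0.019417
  p = 25/122 = 0.204918; p^2 = 0.204918^2 = 0.041991
  p = 41/122 = 0.336066; p^2 = 0.336066^2 = 0.112940
sum(p^2) = 0.102190 + 0.019417 + 0.041991 + 0.112940 = 0.276538
D = 1 - 0.276538 = 0.723462 ≈ 0.7235

0.7235


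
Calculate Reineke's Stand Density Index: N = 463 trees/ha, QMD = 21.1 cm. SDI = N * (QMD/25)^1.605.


QMD/25 = 21.1/25 = 0.844
(0.844)^1.605 = exp(1.605 * ln(0.844)) = exp(1.605 * (-0.169603)) = exp(-0.272213) = 0.761692
SDI = 463 * 0.761692 = 352.663 ≈ 353

353


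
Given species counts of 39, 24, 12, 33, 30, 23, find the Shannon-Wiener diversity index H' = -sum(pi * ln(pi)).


Total N = 39 + 24 + 12 + 33 + 30 + 23 = 161
Per-species terms:
  p = 39/161 = 0.242236; ln(p) = -1.417843; p*ln(p) = 0.242236 * (-1.417843) = -0.343453
  p = 24/161 = 0.149068; ln(p) = -1.903353; p*ln(p) = 0.149068 * (-1.903353) = -0.283729
  p = 12/161 = 0.074534; ln(p) = -2.596500; p*ln(p) = 0.074534 * (-2.596500) = -0.193528
  p = 33/161 = 0.204969; ln(p) = -1.584897; p*ln(p) = 0.204969 * (-1.584897) = -0.324855
  p = 30/161 = 0.186335; ln(p) = -1.680209; p*ln(p) = 0.186335 * (-1.680209) = -0.313082
  p = 23/161 = 0.142857; ln(p) = -1.945911; p*ln(p) = 0.142857 * (-1.945911) = -0.277987
sum(p*ln(p)) = (-0.343453) + (-0.283729) + (-0.193528) + (-0.324855) + (-0.313082) + (-0.277987) = -1.736634
H' = -(-1.736634) = 1.736634 ≈ 1.7366

1.7366


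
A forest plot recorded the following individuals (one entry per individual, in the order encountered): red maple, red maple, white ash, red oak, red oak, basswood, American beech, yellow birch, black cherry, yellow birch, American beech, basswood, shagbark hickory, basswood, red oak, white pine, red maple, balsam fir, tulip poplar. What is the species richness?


Total individuals logged = 19
Distinct species (count of individuals): red maple (3), white ash (1), red oak (3), basswood (3), American beech (2), yellow birch (2), black cherry (1), shagbark hickory (1), white pine (1), balsam fir (1), tulip poplar (1)
Species richness = number of distinct species = 11

11


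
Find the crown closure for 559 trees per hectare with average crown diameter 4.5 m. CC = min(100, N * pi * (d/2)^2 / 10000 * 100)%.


(d/2)^2 = (4.5/2)^2 = 2.25^2 = 5.0625
Crown area = 3.141593 * 5.0625 = 15.9043 m^2
N * area / 10000 * 100 = 559 * 15.9043 / 10000 * 100 = 88.9050
CC = min(100, 88.9050) = 88.9050 ≈ 88.9%

88.9%


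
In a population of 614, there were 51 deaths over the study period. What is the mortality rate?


Mortality rate = 51 / 614 = 0.083062 ≈ 0.0831

0.0831


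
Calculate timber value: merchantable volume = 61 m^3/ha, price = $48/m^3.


Value = 61 * 48 = $2928/ha

$2928/ha


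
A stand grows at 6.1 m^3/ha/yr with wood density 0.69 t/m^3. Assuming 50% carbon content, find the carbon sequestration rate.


C = 6.1 * 0.69 * 0.5 = 2.1045 ≈ 2.10 t C/ha/yr

2.10 t C/ha/yr


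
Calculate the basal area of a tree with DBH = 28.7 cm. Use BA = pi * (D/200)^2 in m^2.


D/200 = 28.7/200 = 0.1435 m
(D/200)^2 = 0.1435^2 = 0.02059225
BA = 3.141593 * 0.02059225 = 0.0646925 ≈ 0.0647 m^2

0.0647 m^2


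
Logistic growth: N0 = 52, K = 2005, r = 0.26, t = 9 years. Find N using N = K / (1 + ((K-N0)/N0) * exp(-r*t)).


(K - N0)/N0 = (2005 - 52)/52 = 1953/52 = 37.5577
r*t = 0.26 * 9 = 2.34; exp(-2.34) = 0.0963276
37.5577 * 0.0963276 = 3.61784
1 + 3.61784 = 4.61784
N = 2005 / 4.61784 = 434.186 ≈ 434

434


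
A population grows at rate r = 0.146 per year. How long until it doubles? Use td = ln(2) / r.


td = ln(2) / 0.146 = 0.693147 / 0.146 = 4.74758 ≈ 4.7 years

4.7 years


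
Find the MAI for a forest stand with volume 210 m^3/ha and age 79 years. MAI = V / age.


MAI = 210 / 79 = 2.6582 ≈ 2.66 m^3/ha/yr

2.66 m^3/ha/yr


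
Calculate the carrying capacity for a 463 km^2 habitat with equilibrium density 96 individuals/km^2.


K = 96 * 463 = 44448 individuals

44448 individuals


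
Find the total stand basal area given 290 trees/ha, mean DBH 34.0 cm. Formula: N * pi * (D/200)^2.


(D/200)^2 = (34.0/200)^2 = 0.17^2 = 0.0289
Individual BA = 3.141593 * 0.0289 = 0.0907920 m^2
Stand BA = 290 * 0.0907920 = 26.3297 ≈ 26.33 m^2/ha

26.33 m^2/ha


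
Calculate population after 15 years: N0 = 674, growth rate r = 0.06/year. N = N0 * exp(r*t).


r*t = 0.06 * 15 = 0.9
exp(0.9) = 2.45960
N = 674 * 2.45960 = 1657.77 ≈ 1658

1658


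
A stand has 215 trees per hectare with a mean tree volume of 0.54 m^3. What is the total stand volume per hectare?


V_stand = 215 * 0.54 = 116.1 m^3/ha

116.1 m^3/ha


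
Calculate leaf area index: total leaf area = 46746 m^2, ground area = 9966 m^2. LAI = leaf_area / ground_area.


LAI = 46746 / 9966 = 4.6905 ≈ 4.69

4.69


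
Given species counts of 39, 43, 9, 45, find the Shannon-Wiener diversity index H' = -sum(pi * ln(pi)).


Total N = 39 + 43 + 9 + 45 = 136
Per-species terms:
  p = 39/136 = 0.286765; ln(p) = -1.249092; p*ln(p) = 0.286765 * (-1.249092) = -0.358196
  p = 43/136 = 0.316176; ln(p) = -1.151456; p*ln(p) = 0.316176 * (-1.151456) = -0.364063
  p = 9/136 = 0.066176; ln(p) = -2.715437; p*ln(p) = 0.066176 * (-2.715437) = -0.179697
  p = 45/136 = 0.330882; ln(p) = -1.105993; p*ln(p) = 0.330882 * (-1.105993) = -0.365953
sum(p*ln(p)) = (-0.358196) + (-0.364063) + (-0.179697) + (-0.365953) = -1.267909
H' = -(-1.267909) = 1.267909 ≈ 1.2679

1.2679


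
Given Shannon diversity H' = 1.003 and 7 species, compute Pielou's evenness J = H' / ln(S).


ln(7) = 1.94591
J = H' / ln(S) = 1.003 / 1.94591 = 0.515440 ≈ 0.5154

0.5154


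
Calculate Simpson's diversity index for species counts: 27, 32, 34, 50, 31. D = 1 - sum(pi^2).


Total N = 27 + 32 + 34 + 50 + 31 = 174
Per-species terms:
  p = 27/174 = 0.155172; p^2 = 0.155172^2 = 0.024078
  p = 32/174 = 0.183908; p^2 = 0.183908^2 = 0.033822
  p = 34/174 = 0.195402; p^2 = 0.195402^2 = 0.038182
  p = 50/174 = 0.287356; p^2 = 0.287356^2 = 0.082573
  p = 31/174 = 0.178161; p^2 = 0.178161^2 = 0.031741
sum(p^2) = 0.024078 + 0.033822 + 0.038182 + 0.082573 + 0.031741 = 0.210396
D = 1 - 0.210396 = 0.789604 ≈ 0.7896

0.7896


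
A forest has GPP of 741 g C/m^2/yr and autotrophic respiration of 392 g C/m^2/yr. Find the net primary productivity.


NPP = GPP - Ra = 741 - 392 = 349 g C/m^2/yr

349 g C/m^2/yr


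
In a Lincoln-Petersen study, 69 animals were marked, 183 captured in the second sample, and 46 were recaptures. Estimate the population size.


N = M * C / R = 69 * 183 / 46 = 12627 / 46 = 274.50 ≈ 275

275 individuals


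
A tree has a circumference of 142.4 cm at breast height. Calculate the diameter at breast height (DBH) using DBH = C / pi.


DBH = C / pi = 142.4 / 3.141593 = 45.3273 ≈ 45.33 cm

45.33 cm


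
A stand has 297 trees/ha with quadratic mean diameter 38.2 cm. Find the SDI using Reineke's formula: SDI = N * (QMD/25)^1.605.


QMD/25 = 38.2/25 = 1.528
(1.528)^1.605 = exp(1.605 * ln(1.528)) = exp(1.605 * 0.423960) = exp(0.680456) = 1.97478
SDI = 297 * 1.97478 = 586.510 ≈ 587

587


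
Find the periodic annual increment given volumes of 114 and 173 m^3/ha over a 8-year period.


PAI = (V2 - V1) / period = (173 - 114) / 8 = 59 / 8 = 7.3750 ≈ 7.38 m^3/ha/yr

7.38 m^3/ha/yr


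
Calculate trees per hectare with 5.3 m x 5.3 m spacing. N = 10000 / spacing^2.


N = 10000 / 5.3^2 = 10000 / 28.09 = 355.999 ≈ 356 trees/ha

356 trees/ha


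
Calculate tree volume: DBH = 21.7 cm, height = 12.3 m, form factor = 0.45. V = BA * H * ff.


(D/200)^2 = (21.7/200)^2 = 0.1085^2 = 0.01177225
BA = 3.141593 * 0.01177225 = 0.0369836 m^2
V = 0.0369836 * 12.3 * 0.45 = 0.204704 ≈ 0.205 m^3

0.205 m^3


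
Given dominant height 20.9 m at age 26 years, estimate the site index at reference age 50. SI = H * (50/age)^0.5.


50/26 = 1.92308
(1.92308)^0.5 = 1.38675
SI = 20.9 * 1.38675 = 28.9831 ≈ 29.0 m

29.0 m


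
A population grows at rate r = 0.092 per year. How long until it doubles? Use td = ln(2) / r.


td = ln(2) / 0.092 = 0.693147 / 0.092 = 7.53421 ≈ 7.5 years

7.5 years


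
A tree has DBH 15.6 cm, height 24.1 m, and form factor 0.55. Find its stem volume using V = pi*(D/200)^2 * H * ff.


(D/200)^2 = (15.6/200)^2 = 0.078^2 = 0.006084
BA = 3.141593 * 0.006084 = 0.0191135 m^2
V = 0.0191135 * 24.1 * 0.55 = 0.253349 ≈ 0.253 m^3

0.253 m^3


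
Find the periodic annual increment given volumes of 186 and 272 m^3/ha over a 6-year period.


PAI = (V2 - V1) / period = (272 - 186) / 6 = 86 / 6 = 14.3333 ≈ 14.33 m^3/ha/yr

14.33 m^3/ha/yr


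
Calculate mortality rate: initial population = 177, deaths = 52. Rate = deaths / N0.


Mortality rate = 52 / 177 = 0.293785 ≈ 0.2938

0.2938


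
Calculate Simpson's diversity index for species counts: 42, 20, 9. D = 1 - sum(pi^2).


Total N = 42 + 20 + 9 = 71
Per-species terms:
  p = 42/71 = 0.591549; p^2 = 0.591549^2 = 0.349930
  p = 20/71 = 0.281690; p^2 = 0.281690^2 = 0.079349
  p = 9/71 = 0.126761; p^2 = 0.126761^2 = 0.016068
sum(p^2) = 0.349930 + 0.079349 + 0.016068 = 0.445347
D = 1 - 0.445347 = 0.554653 ≈ 0.5547

0.5547


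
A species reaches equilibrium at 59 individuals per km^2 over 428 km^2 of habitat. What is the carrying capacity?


K = 59 * 428 = 25252 individuals

25252 individuals


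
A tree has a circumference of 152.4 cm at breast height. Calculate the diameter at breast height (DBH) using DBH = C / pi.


DBH = C / pi = 152.4 / 3.141593 = 48.5104 ≈ 48.51 cm

48.51 cm


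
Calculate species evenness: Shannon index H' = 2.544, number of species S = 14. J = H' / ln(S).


ln(14) = 2.63906
J = H' / ln(S) = 2.544 / 2.63906 = 0.963980 ≈ 0.9640

0.9640


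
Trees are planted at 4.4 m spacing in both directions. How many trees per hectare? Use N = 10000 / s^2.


N = 10000 / 4.4^2 = 10000 / 19.36 = 516.529 ≈ 517 trees/ha

517 trees/ha


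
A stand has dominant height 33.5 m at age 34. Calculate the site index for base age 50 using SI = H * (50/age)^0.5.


50/34 = 1.47059
(1.47059)^0.5 = 1.21268
SI = 33.5 * 1.21268 = 40.6248 ≈ 40.6 m

40.6 m


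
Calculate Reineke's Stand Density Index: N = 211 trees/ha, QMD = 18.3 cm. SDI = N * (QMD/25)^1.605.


QMD/25 = 18.3/25 = 0.732
(0.732)^1.605 = exp(1.605 * ln(0.732)) = exp(1.605 * (-0.311975)) = exp(-0.500720) = 0.606094
SDI = 211 * 0.606094 = 127.886 ≈ 128

128


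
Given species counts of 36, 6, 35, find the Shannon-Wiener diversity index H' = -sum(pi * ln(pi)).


Total N = 36 + 6 + 35 = 77
Per-species terms:
  p = 36/77 = 0.467532; ln(p) = -0.760287; p*ln(p) = 0.467532 * (-0.760287) = -0.355459
  p = 6/77 = 0.077922; ln(p) = -2.552047; p*ln(p) = 0.077922 * (-2.552047) = -0.198861
  p = 35/77 = 0.454545; ln(p) = -0.788458; p*ln(p) = 0.454545 * (-0.788458) = -0.358390
sum(p*ln(p)) = (-0.355459) + (-0.198861) + (-0.358390) = -0.912710
H' = -(-0.912710) = 0.912710 ≈ 0.9127

0.9127


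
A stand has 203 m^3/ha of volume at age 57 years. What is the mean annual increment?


MAI = 203 / 57 = 3.5614 ≈ 3.56 m^3/ha/yr

3.56 m^3/ha/yr


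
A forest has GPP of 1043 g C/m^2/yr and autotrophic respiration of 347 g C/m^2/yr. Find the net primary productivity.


NPP = GPP - Ra = 1043 - 347 = 696 g C/m^2/yr

696 g C/m^2/yr


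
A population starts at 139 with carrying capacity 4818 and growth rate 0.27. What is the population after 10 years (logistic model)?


(K - N0)/N0 = (4818 - 139)/139 = 4679/139 = 33.6619
r*t = 0.27 * 10 = 2.7; exp(-2.7) = 0.0672055
33.6619 * 0.0672055 = 2.26226
1 + 2.26226 = 3.26226
N = 4818 / 3.26226 = 1476.89 ≈ 1477

1477


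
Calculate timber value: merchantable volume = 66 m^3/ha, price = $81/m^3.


Value = 66 * 81 = $5346/ha

$5346/ha


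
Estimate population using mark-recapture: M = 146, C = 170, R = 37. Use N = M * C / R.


N = M * C / R = 146 * 170 / 37 = 24820 / 37 = 670.81 ≈ 671

671 individuals


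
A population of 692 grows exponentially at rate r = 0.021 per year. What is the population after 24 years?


r*t = 0.021 * 24 = 0.504
exp(0.504) = 1.65533
N = 692 * 1.65533 = 1145.49 ≈ 1145

1145


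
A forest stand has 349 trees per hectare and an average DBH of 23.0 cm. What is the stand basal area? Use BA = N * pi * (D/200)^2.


(D/200)^2 = (23.0/200)^2 = 0.115^2 = 0.013225
Individual BA = 3.141593 * 0.013225 = 0.0415476 m^2
Stand BA = 349 * 0.0415476 = 14.5001 ≈ 14.50 m^2/ha

14.50 m^2/ha


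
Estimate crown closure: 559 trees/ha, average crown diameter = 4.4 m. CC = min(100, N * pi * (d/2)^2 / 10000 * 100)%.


(d/2)^2 = (4.4/2)^2 = 2.2^2 = 4.84
Crown area = 3.141593 * 4.84 = 15.2053 m^2
N * area / 10000 * 100 = 559 * 15.2053 / 10000 * 100 = 84.9976
CC = min(100, 84.9976) = 84.9976 ≈ 85.0%

85.0%


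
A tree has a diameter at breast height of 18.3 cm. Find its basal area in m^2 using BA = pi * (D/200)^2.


D/200 = 18.3/200 = 0.0915 m
(D/200)^2 = 0.0915^2 = 0.00837225
BA = 3.141593 * 0.00837225 = 0.0263022 ≈ 0.0263 m^2

0.0263 m^2


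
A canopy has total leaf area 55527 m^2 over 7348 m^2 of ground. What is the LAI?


LAI = 55527 / 7348 = 7.5568 ≈ 7.56

7.56


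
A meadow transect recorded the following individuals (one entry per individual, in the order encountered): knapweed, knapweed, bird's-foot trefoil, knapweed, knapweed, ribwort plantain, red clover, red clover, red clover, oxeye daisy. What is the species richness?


Total individuals logged = 10
Distinct species (count of individuals): knapweed (4), bird's-foot trefoil (1), ribwort plantain (1), red clover (3), oxeye daisy (1)
Species richness = number of distinct species = 5

5


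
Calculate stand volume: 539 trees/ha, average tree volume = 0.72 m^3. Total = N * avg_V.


V_stand = 539 * 0.72 = 388.08 ≈ 388.1 m^3/ha

388.1 m^3/ha


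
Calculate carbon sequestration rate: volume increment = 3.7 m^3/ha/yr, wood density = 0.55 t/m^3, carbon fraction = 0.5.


C = 3.7 * 0.55 * 0.5 = 1.0175 ≈ 1.02 t C/ha/yr

1.02 t C/ha/yr


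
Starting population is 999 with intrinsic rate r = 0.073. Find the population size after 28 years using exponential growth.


r*t = 0.073 * 28 = 2.044
exp(2.044) = 7.72143
N = 999 * 7.72143 = 7713.71 ≈ 7714

7714
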